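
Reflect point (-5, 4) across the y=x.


Reflection rule for y=x: (y, x)
(-5, 4) -> (4, -5)

(4, -5)


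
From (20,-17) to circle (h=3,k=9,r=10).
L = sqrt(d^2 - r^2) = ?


d = sqrt((20-3)^2 + (-17-9)^2) = sqrt(289+676) = 31.0644
L = sqrt(965.0000 - 100) = sqrt(865.0000) = 29.4109

29.4109


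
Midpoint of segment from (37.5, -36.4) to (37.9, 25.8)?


Mx = (37.5 + 37.9)/2 = 75.4/2 = 37.7000
My = (-36.4 + 25.8)/2 = -10.6/2 = -5.3000

(37.7000, -5.3000)


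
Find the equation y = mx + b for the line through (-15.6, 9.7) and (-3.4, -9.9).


m = (-19.6)/(12.2) = -1.6066
b = y1 - m*x1 = 9.7 - (-19.6*(-15.6))/(12.2) = 9.7 - 25.0623 = -15.3623

y = -1.6066x - 15.3623


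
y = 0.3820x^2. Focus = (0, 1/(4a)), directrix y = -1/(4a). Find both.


a = 0.3820
1/(4a) = 0.6545
Focus = (0, 0.6545)
Directrix: y = -0.6545

Focus = (0, 0.6545), Directrix: y = -0.6545


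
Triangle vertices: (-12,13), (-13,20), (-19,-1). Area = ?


-12*(20+ 1) = -252
-13*(-1-13) = 182
-19*(13-20) = 133
sum = 63
Area = |63|/2 = 31.5000

31.5000 sq units


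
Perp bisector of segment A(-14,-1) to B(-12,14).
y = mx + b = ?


Midpoint = (-13, 6.5)
Slope of AB = dy/dx = 15/2 = 7.5000
Perp slope = -dx/dy = -2/15 = -0.1333
b = My - (perp slope)*Mx = 6.5 + (2*(-13))/15 = 6.5 - 1.7333 = 4.7667

y = -0.1333x + 4.7667


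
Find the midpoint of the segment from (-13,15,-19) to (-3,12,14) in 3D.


Mx = (-13- 3)/2 = -8.0000
My = (15+12)/2 = 13.5000
Mz = (-19+14)/2 = -2.5000

M = (-8.0000, 13.5000, -2.5000)


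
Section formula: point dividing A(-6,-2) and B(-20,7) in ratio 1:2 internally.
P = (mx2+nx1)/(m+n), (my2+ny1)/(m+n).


Px = (1*(-20) + 2*(-6))/3 = -32/3 = -10.6667
Py = (1*7 + 2*(-2))/3 = 3/3 = 1.0000

P = (-10.6667, 1.0000)


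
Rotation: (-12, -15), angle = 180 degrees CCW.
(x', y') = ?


cos(180) = -1, sin(180) = 0
x' = -12*(-1) + 15*0 = 12
y' = -12*0 - 15*(-1) = 15

(12, 15)


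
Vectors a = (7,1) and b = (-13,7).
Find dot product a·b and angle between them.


a·b = 7*(-13) + 1*7 = -91 + 7 = -84
|a| = sqrt(49+1) = 7.0711
|b| = sqrt(169+49) = 14.7648
cos(theta) = -84/(sqrt(50)*sqrt(218)) = -84/sqrt(10900) = -0.804574
theta = arccos(-84/sqrt(10900)) = 143.5691 degrees

a·b = -84, theta = 143.5691 deg


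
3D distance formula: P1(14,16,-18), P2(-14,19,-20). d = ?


dx=-28, dy=3, dz=-2
d = sqrt(784+9+4) = sqrt(797) = 28.2312

28.2312


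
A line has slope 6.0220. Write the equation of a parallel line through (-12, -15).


Parallel lines have equal slopes.
m2 = 6.0220
b2 = -15 - 6.0220*(-12) = 57.2640

y = 6.0220x + 57.2640


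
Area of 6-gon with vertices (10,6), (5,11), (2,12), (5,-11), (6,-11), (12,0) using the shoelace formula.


sum(xi*y_{i+1}) = 10*11 + 5*12 + 2*(-11) + 5*(-11) + 6*0 + 12*6 = 165
sum(yi*x_{i+1}) = 6*5 + 11*2 + 12*5 - 11*6 - 11*12 + 0*10 = -86
Area = |165 + 86|/2 = 251/2 = 125.5000

125.5000 sq units


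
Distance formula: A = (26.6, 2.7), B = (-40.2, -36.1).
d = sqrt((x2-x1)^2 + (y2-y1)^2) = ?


dx = -40.2 - 26.6 = -66.8
dy = -36.1 - 2.7 = -38.8
d = sqrt(4462.24 + 1505.44) = sqrt(5967.68) = 77.2508

77.2508


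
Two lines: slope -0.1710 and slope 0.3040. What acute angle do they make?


m1-m2 = -0.475
1+m1*m2 = 0.948016
tan(theta) = |-0.475/0.948016| = 0.501046
theta = arctan(|-0.475/0.948016|) = 26.6130 degrees (acute angle)

26.6130 degrees


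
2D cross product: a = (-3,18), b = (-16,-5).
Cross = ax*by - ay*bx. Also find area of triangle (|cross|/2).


cross = -3*(-5) - 18*(-16) = 15 + 288 = 303
Triangle area = |303|/2 = 303/2 = 151.5000

cross = 303, triangle area = 151.5000


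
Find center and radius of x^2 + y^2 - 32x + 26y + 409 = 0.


h = -D/2 = 32/2 = 16
k = -E/2 = -26/2 = -13
r^2 = h^2 + k^2 - F = 256 + 169 - 409 = 16
r = 4

Center (16, -13), radius = 4


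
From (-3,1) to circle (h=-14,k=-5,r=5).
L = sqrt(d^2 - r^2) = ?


d = sqrt((-3+ 14)^2 + (1+ 5)^2) = sqrt(121+36) = 12.5300
L = sqrt(157.0000 - 25) = sqrt(132.0000) = 11.4891

11.4891


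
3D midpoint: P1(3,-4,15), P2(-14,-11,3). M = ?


Mx = (3- 14)/2 = -5.5000
My = (-4- 11)/2 = -7.5000
Mz = (15+3)/2 = 9.0000

M = (-5.5000, -7.5000, 9.0000)


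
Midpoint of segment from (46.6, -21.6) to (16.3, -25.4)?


Mx = (46.6 + 16.3)/2 = 62.9/2 = 31.4500
My = (-21.6 - 25.4)/2 = -47.0/2 = -23.5000

(31.4500, -23.5000)


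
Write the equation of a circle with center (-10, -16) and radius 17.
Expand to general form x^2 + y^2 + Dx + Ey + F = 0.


(x+ 10)^2 + (y+ 16)^2 = 17^2
D = -2h = 20, E = -2k = 32
F = h^2+k^2-r^2 = 100+256-289 = 67

x^2 + y^2 + 20x + 32y + 67 = 0


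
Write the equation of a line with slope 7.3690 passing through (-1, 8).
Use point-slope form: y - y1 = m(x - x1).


y - 8 = 7.3690(x + 1)
y = 7.3690x + 8 - 7.3690*(-1)
y = 7.3690x + 15.3690

y = 7.3690x + 15.3690


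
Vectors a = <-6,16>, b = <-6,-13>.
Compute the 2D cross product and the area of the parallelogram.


cross = -6*(-13) - 16*(-6) = 78 + 96 = 174
Parallelogram area = |174| = 174

cross = 174, parallelogram area = 174


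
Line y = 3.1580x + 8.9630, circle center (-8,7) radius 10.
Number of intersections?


Substitute y = 3.1580x + 8.9630: (x+ 8)^2 + (3.1580x+8.9630-7)^2 = 100
Expand to Ax^2 + Bx + C = 0, where b-k = 1.963
A = 1+m^2 = 10.972964
B = 2(m(b-k) - h) = 2(3.1580*1.963 + 8) = 28.398308
C = h^2 + (b-k)^2 - r^2 = 64 + 3.853369 - 100 = -32.146631
disc = B^2-4AC = 806.4639 + 1410.9753 = 2217.4392
disc > 0

2 intersection points


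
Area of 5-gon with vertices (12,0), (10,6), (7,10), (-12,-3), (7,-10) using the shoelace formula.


sum(xi*y_{i+1}) = 12*6 + 10*10 + 7*(-3) - 12*(-10) + 7*0 = 271
sum(yi*x_{i+1}) = 0*10 + 6*7 + 10*(-12) - 3*7 - 10*12 = -219
Area = |271 + 219|/2 = 490/2 = 245.0000

245.0000 sq units


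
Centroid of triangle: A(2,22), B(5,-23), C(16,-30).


Gx = (2+5+16)/3 = 23/3 = 7.6667
Gy = (22- 23- 30)/3 = -31/3 = -10.3333

G = (7.6667, -10.3333)


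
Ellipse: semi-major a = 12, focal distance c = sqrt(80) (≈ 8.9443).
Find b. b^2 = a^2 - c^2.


b^2 = 12^2 - (sqrt(80))^2 = 144 - 80 = 64
b = sqrt(64) = 8

b = 8


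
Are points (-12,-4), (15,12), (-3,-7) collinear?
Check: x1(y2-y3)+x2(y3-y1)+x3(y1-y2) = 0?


-12*(12+ 7) + 15*(-7+ 4) - 3*(-4-12)
= -228 - 45 + 48 = -225

No, not collinear (determinant = -225)


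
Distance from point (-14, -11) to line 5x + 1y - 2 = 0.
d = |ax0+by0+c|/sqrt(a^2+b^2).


|5*(-14) + 1*(-11) - 2| = |-83| = 83
sqrt(25 + 1) = sqrt(26) = 5.0990
d = 83/sqrt(26) = 16.2776

16.2776


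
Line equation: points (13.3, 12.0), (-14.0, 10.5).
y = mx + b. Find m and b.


m = (-1.5)/(-27.3) = 0.0549
b = y1 - m*x1 = 12.0 - (-1.5*13.3)/(-27.3) = 12.0 - 0.7308 = 11.2692

y = 0.0549x + 11.2692


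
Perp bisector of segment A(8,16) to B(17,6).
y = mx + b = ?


Midpoint = (12.5, 11)
Slope of AB = dy/dx = -10/9 = -1.1111
Perp slope = -dx/dy = 9/10 = 0.9000
b = My - (perp slope)*Mx = 11 + (9*12.5)/(-10) = 11 - 11.2500 = -0.2500

y = 0.9000x - 0.2500


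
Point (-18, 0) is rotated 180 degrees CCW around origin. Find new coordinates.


cos(180) = -1, sin(180) = 0
x' = -18*(-1) - 0*0 = 18
y' = -18*0 + 0*(-1) = 0

(18, 0)


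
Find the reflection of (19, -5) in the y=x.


Reflection rule for y=x: (y, x)
(19, -5) -> (-5, 19)

(-5, 19)


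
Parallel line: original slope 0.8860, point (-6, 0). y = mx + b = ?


Parallel lines have equal slopes.
m2 = 0.8860
b2 = 0 - 0.8860*(-6) = 5.3160

y = 0.8860x + 5.3160


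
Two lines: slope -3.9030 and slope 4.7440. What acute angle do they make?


m1-m2 = -8.647
1+m1*m2 = -17.515832
tan(theta) = |-8.647/(-17.515832)| = 0.493668
theta = arctan(|-8.647/(-17.515832)|) = 26.2741 degrees (acute angle)

26.2741 degrees


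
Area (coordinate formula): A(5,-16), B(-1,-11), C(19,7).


5*(-11-7) = -90
-1*(7+ 16) = -23
19*(-16+ 11) = -95
sum = -208
Area = |-208|/2 = 104.0000

104.0000 sq units


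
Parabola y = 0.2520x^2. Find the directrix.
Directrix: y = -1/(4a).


a = 0.2520
1/(4a) = 0.9921
directrix: y = -0.9921 = -0.9921

y = -0.9921


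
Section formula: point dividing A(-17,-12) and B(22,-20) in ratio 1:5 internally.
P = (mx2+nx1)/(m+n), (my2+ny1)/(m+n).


Px = (1*22 + 5*(-17))/6 = -63/6 = -10.5000
Py = (1*(-20) + 5*(-12))/6 = -80/6 = -13.3333

P = (-10.5000, -13.3333)


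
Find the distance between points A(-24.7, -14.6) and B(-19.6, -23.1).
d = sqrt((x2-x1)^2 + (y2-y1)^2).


dx = -19.6 + 24.7 = 5.1
dy = -23.1 + 14.6 = -8.5
d = sqrt(26.01 + 72.25) = sqrt(98.26) = 9.9126

9.9126


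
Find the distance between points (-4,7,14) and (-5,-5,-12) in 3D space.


dx=-1, dy=-12, dz=-26
d = sqrt(1+144+676) = sqrt(821) = 28.6531

28.6531


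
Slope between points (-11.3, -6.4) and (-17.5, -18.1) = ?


dy = -18.1 + 6.4 = -11.7
dx = -17.5 + 11.3 = -6.2
m = -11.7/(-6.2) = 1.8871

m = 1.8871


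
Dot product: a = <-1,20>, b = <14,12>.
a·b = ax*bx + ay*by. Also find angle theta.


a·b = -1*14 + 20*12 = -14 + 240 = 226
|a| = sqrt(1+400) = 20.0250
|b| = sqrt(196+144) = 18.4391
cos(theta) = 226/(sqrt(401)*sqrt(340)) = 226/sqrt(136340) = 0.612064
theta = arccos(226/sqrt(136340)) = 52.2611 degrees

a·b = 226, theta = 52.2611 deg


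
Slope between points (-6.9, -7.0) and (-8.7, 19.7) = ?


dy = 19.7 + 7.0 = 26.7
dx = -8.7 + 6.9 = -1.8
m = 26.7/(-1.8) = -14.8333

m = -14.8333


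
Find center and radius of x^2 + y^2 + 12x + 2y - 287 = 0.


h = -D/2 = -12/2 = -6
k = -E/2 = -2/2 = -1
r^2 = h^2 + k^2 - F = 36 + 1 + 287 = 324
r = 18

Center (-6, -1), radius = 18


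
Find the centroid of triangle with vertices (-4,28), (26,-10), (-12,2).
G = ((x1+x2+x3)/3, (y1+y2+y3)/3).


Gx = (-4+26- 12)/3 = 10/3 = 3.3333
Gy = (28- 10+2)/3 = 20/3 = 6.6667

G = (3.3333, 6.6667)


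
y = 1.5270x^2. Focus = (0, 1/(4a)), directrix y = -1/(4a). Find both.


a = 1.5270
1/(4a) = 0.1637
Focus = (0, 0.1637)
Directrix: y = -0.1637

Focus = (0, 0.1637), Directrix: y = -0.1637


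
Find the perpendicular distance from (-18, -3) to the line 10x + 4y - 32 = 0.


|10*(-18) + 4*(-3) - 32| = |-224| = 224
sqrt(100 + 16) = sqrt(116) = 10.7703
d = 224/sqrt(116) = 20.7979

20.7979


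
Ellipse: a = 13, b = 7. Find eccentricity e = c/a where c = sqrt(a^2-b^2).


c = sqrt(169-49) = sqrt(120) = 10.9545
e = c/a = sqrt(120)/13 = 0.8427

e = 0.8427


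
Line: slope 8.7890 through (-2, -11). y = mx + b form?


y + 11 = 8.7890(x + 2)
y = 8.7890x - 11 - 8.7890*(-2)
y = 8.7890x + 6.5780

y = 8.7890x + 6.5780


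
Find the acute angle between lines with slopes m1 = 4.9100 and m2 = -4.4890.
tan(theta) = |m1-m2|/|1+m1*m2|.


m1-m2 = 9.399
1+m1*m2 = -21.04099
tan(theta) = |9.399/(-21.04099)| = 0.446700
theta = arctan(|9.399/(-21.04099)|) = 24.0703 degrees (acute angle)

24.0703 degrees


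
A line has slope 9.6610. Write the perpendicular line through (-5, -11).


Perpendicular slope = -1/m1 = -1/9.6610 = -0.1035
b2 = y0 - m2*x0 = -11 - 5/9.6610 = -11 - 0.5175 = -11.5175

y = -0.1035x - 11.5175


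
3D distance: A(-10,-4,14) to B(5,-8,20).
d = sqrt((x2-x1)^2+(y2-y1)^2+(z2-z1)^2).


dx=15, dy=-4, dz=6
d = sqrt(225+16+36) = sqrt(277) = 16.6433

16.6433


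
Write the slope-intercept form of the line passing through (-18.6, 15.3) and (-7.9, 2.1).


m = (-13.2)/(10.7) = -1.2336
b = y1 - m*x1 = 15.3 - (-13.2*(-18.6))/(10.7) = 15.3 - 22.9458 = -7.6458

y = -1.2336x - 7.6458


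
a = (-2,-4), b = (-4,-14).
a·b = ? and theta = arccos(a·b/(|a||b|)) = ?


a·b = -2*(-4) - 4*(-14) = 8 + 56 = 64
|a| = sqrt(4+16) = 4.4721
|b| = sqrt(16+196) = 14.5602
cos(theta) = 64/(sqrt(20)*sqrt(212)) = 64/sqrt(4240) = 0.982872
theta = arccos(64/sqrt(4240)) = 10.6197 degrees

a·b = 64, theta = 10.6197 deg


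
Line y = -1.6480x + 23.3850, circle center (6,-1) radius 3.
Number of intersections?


Substitute y = -1.6480x + 23.3850: (x-6)^2 + (-1.6480x+23.3850+ 1)^2 = 9
Expand to Ax^2 + Bx + C = 0, where b-k = 24.385
A = 1+m^2 = 3.715904
B = 2(m(b-k) - h) = 2(-1.6480*24.385 - 6) = -92.37296
C = h^2 + (b-k)^2 - r^2 = 36 + 594.628225 - 9 = 621.628225
disc = B^2-4AC = 8532.7637 - 9239.6432 = -706.8795
disc < 0

0 intersection points


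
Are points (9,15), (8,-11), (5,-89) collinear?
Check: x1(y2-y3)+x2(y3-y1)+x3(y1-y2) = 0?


9*(-11+ 89) + 8*(-89-15) + 5*(15+ 11)
= 702 - 832 + 130 = 0

Yes, collinear (determinant = 0)


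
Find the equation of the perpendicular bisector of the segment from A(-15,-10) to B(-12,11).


Midpoint = (-13.5, 0.5)
Slope of AB = dy/dx = 21/3 = 7.0000
Perp slope = -dx/dy = -3/21 = -0.1429
b = My - (perp slope)*Mx = 0.5 + (3*(-13.5))/21 = 0.5 - 1.9286 = -1.4286

y = -0.1429x - 1.4286


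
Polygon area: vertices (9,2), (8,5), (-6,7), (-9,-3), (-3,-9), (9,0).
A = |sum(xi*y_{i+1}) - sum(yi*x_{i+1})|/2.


sum(xi*y_{i+1}) = 9*5 + 8*7 - 6*(-3) - 9*(-9) - 3*0 + 9*2 = 218
sum(yi*x_{i+1}) = 2*8 + 5*(-6) + 7*(-9) - 3*(-3) - 9*9 + 0*9 = -149
Area = |218 + 149|/2 = 367/2 = 183.5000

183.5000 sq units


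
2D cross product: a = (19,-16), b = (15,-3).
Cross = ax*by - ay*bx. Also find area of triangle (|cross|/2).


cross = 19*(-3) + 16*15 = -57 + 240 = 183
Triangle area = |183|/2 = 183/2 = 91.5000

cross = 183, triangle area = 91.5000


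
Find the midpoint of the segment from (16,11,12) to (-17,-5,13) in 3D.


Mx = (16- 17)/2 = -0.5000
My = (11- 5)/2 = 3.0000
Mz = (12+13)/2 = 12.5000

M = (-0.5000, 3.0000, 12.5000)


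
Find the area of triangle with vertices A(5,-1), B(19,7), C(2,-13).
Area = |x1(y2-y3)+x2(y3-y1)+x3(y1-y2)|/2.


5*(7+ 13) = 100
19*(-13+ 1) = -228
2*(-1-7) = -16
sum = -144
Area = |-144|/2 = 72.0000

72.0000 sq units


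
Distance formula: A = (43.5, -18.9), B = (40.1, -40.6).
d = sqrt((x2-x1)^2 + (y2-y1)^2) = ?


dx = 40.1 - 43.5 = -3.4
dy = -40.6 + 18.9 = -21.7
d = sqrt(11.56 + 470.89) = sqrt(482.45) = 21.9647

21.9647


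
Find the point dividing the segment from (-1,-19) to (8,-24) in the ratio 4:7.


Px = (4*8 + 7*(-1))/11 = 25/11 = 2.2727
Py = (4*(-24) + 7*(-19))/11 = -229/11 = -20.8182

P = (2.2727, -20.8182)


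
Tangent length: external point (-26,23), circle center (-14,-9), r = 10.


d = sqrt((-26+ 14)^2 + (23+ 9)^2) = sqrt(144+1024) = 34.1760
L = sqrt(1168.0000 - 100) = sqrt(1068.0000) = 32.6803

32.6803


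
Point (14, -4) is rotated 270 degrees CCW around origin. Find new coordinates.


cos(270) = 0, sin(270) = -1
x' = 14*0 + 4*(-1) = -4
y' = 14*(-1) - 4*0 = -14

(-4, -14)


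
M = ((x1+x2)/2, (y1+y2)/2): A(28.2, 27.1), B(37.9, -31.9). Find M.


Mx = (28.2 + 37.9)/2 = 66.1/2 = 33.0500
My = (27.1 - 31.9)/2 = -4.8/2 = -2.4000

(33.0500, -2.4000)


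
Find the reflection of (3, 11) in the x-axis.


Reflection rule for x-axis: (x, -y)
(3, 11) -> (3, -11)

(3, -11)


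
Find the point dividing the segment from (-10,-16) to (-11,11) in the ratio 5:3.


Px = (5*(-11) + 3*(-10))/8 = -85/8 = -10.6250
Py = (5*11 + 3*(-16))/8 = 7/8 = 0.8750

P = (-10.6250, 0.8750)


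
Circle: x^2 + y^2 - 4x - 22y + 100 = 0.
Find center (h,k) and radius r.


h = -D/2 = 4/2 = 2
k = -E/2 = 22/2 = 11
r^2 = h^2 + k^2 - F = 4 + 121 - 100 = 25
r = 5

Center (2, 11), radius = 5


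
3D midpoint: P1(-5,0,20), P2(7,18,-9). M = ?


Mx = (-5+7)/2 = 1.0000
My = (0+18)/2 = 9.0000
Mz = (20- 9)/2 = 5.5000

M = (1.0000, 9.0000, 5.5000)


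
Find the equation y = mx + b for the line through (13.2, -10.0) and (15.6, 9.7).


m = (19.7)/(2.4) = 8.2083
b = y1 - m*x1 = -10.0 - (19.7*13.2)/(2.4) = -10.0 - 108.3500 = -118.3500

y = 8.2083x - 118.3500


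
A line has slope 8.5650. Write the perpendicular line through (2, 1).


Perpendicular slope = -1/m1 = -1/8.5650 = -0.1168
b2 = y0 - m2*x0 = 1 + 2/8.5650 = 1 + 0.2335 = 1.2335

y = -0.1168x + 1.2335


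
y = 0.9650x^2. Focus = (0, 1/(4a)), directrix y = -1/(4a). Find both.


a = 0.9650
1/(4a) = 0.2591
Focus = (0, 0.2591)
Directrix: y = -0.2591

Focus = (0, 0.2591), Directrix: y = -0.2591


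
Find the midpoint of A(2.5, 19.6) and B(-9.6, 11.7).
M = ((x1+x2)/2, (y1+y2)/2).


Mx = (2.5 - 9.6)/2 = -7.1/2 = -3.5500
My = (19.6 + 11.7)/2 = 31.3/2 = 15.6500

(-3.5500, 15.6500)


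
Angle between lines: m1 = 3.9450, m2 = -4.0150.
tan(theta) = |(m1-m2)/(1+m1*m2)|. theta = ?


m1-m2 = 7.96
1+m1*m2 = -14.839175
tan(theta) = |7.96/(-14.839175)| = 0.536418
theta = arctan(|7.96/(-14.839175)|) = 28.2099 degrees (acute angle)

28.2099 degrees


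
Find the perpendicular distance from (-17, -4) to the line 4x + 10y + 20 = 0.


|4*(-17) + 10*(-4) + 20| = |-88| = 88
sqrt(16 + 100) = sqrt(116) = 10.7703
d = 88/sqrt(116) = 8.1706

8.1706


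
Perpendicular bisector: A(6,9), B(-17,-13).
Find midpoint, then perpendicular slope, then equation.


Midpoint = (-5.5, -2)
Slope of AB = dy/dx = -22/(-23) = 0.9565
Perp slope = -dx/dy = -23/22 = -1.0455
b = My - (perp slope)*Mx = -2 + (-23*(-5.5))/(-22) = -2 - 5.7500 = -7.7500

y = -1.0455x - 7.7500


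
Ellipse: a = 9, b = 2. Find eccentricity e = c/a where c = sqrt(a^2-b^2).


c = sqrt(81-4) = sqrt(77) = 8.7750
e = c/a = sqrt(77)/9 = 0.9750

e = 0.9750


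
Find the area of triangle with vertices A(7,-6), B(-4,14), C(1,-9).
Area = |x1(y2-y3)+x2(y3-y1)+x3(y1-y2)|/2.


7*(14+ 9) = 161
-4*(-9+ 6) = 12
1*(-6-14) = -20
sum = 153
Area = |153|/2 = 76.5000

76.5000 sq units


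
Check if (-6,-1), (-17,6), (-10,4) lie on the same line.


-6*(6-4) - 17*(4+ 1) - 10*(-1-6)
= -12 - 85 + 70 = -27

No, not collinear (determinant = -27)


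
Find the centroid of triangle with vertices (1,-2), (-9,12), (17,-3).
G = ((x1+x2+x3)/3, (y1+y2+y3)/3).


Gx = (1- 9+17)/3 = 9/3 = 3.0000
Gy = (-2+12- 3)/3 = 7/3 = 2.3333

G = (3.0000, 2.3333)


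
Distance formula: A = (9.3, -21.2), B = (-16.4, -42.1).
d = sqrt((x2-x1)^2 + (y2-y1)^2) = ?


dx = -16.4 - 9.3 = -25.7
dy = -42.1 + 21.2 = -20.9
d = sqrt(660.49 + 436.81) = sqrt(1097.3) = 33.1255

33.1255


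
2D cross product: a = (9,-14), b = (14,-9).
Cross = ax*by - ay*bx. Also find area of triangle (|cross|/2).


cross = 9*(-9) + 14*14 = -81 + 196 = 115
Triangle area = |115|/2 = 115/2 = 57.5000

cross = 115, triangle area = 57.5000


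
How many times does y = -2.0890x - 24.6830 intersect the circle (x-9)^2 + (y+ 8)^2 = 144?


Substitute y = -2.0890x - 24.6830: (x-9)^2 + (-2.0890x- 24.6830+ 8)^2 = 144
Expand to Ax^2 + Bx + C = 0, where b-k = -16.683
A = 1+m^2 = 5.363921
B = 2(m(b-k) - h) = 2(-2.0890*(-16.683) - 9) = 51.701574
C = h^2 + (b-k)^2 - r^2 = 81 + 278.322489 - 144 = 215.322489
disc = B^2-4AC = 2673.0528 - 4619.8913 = -1946.8385
disc < 0

0 intersection points


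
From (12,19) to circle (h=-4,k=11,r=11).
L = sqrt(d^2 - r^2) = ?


d = sqrt((12+ 4)^2 + (19-11)^2) = sqrt(256+64) = 17.8885
L = sqrt(320.0000 - 121) = sqrt(199.0000) = 14.1067

14.1067


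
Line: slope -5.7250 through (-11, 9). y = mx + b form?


y - 9 = -5.7250(x + 11)
y = -5.7250x + 9 + 5.7250*(-11)
y = -5.7250x - 53.9750

y = -5.7250x - 53.9750


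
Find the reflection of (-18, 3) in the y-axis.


Reflection rule for y-axis: (-x, y)
(-18, 3) -> (18, 3)

(18, 3)


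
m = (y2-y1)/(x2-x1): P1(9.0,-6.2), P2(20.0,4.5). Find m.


dy = 4.5 + 6.2 = 10.7
dx = 20.0 - 9.0 = 11.0
m = 10.7/11.0 = 0.9727

m = 0.9727


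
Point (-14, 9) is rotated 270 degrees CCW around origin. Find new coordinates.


cos(270) = 0, sin(270) = -1
x' = -14*0 - 9*(-1) = 9
y' = -14*(-1) + 9*0 = 14

(9, 14)


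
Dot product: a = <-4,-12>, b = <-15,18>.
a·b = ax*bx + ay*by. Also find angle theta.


a·b = -4*(-15) - 12*18 = 60 - 216 = -156
|a| = sqrt(16+144) = 12.6491
|b| = sqrt(225+324) = 23.4307
cos(theta) = -156/(sqrt(160)*sqrt(549)) = -156/sqrt(87840) = -0.526355
theta = arccos(-156/sqrt(87840)) = 121.7595 degrees

a·b = -156, theta = 121.7595 deg


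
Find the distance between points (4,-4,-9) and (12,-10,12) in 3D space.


dx=8, dy=-6, dz=21
d = sqrt(64+36+441) = sqrt(541) = 23.2594

23.2594


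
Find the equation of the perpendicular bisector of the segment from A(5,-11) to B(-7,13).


Midpoint = (-1, 1)
Slope of AB = dy/dx = 24/(-12) = -2.0000
Perp slope = -dx/dy = 12/24 = 0.5000
b = My - (perp slope)*Mx = 1 + (-12*(-1))/24 = 1 + 0.5000 = 1.5000

y = 0.5000x + 1.5000


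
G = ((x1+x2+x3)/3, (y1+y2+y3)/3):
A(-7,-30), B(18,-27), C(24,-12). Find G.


Gx = (-7+18+24)/3 = 35/3 = 11.6667
Gy = (-30- 27- 12)/3 = -69/3 = -23.0000

G = (11.6667, -23.0000)


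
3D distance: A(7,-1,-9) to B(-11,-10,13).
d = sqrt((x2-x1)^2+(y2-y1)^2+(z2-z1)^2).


dx=-18, dy=-9, dz=22
d = sqrt(324+81+484) = sqrt(889) = 29.8161

29.8161


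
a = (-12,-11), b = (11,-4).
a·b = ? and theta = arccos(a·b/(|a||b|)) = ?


a·b = -12*11 - 11*(-4) = -132 + 44 = -88
|a| = sqrt(144+121) = 16.2788
|b| = sqrt(121+16) = 11.7047
cos(theta) = -88/(sqrt(265)*sqrt(137)) = -88/sqrt(36305) = -0.461848
theta = arccos(-88/sqrt(36305)) = 117.5064 degrees

a·b = -88, theta = 117.5064 deg


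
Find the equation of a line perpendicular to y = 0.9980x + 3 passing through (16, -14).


Perpendicular slope = -1/m1 = -1/0.9980 = -1.0020
b2 = y0 - m2*x0 = -14 + 16/0.9980 = -14 + 16.0321 = 2.0321

y = -1.0020x + 2.0321


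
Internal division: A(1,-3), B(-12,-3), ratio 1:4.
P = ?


Px = (1*(-12) + 4*1)/5 = -8/5 = -1.6000
Py = (1*(-3) + 4*(-3))/5 = -15/5 = -3.0000

P = (-1.6000, -3.0000)


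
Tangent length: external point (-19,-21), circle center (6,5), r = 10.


d = sqrt((-19-6)^2 + (-21-5)^2) = sqrt(625+676) = 36.0694
L = sqrt(1301.0000 - 100) = sqrt(1201.0000) = 34.6554

34.6554


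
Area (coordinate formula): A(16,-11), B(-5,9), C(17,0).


16*(9-0) = 144
-5*(0+ 11) = -55
17*(-11-9) = -340
sum = -251
Area = |-251|/2 = 125.5000

125.5000 sq units


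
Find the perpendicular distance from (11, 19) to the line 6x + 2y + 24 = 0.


|6*11 + 2*19 + 24| = |128| = 128
sqrt(36 + 4) = sqrt(40) = 6.3246
d = 128/sqrt(40) = 20.2386

20.2386


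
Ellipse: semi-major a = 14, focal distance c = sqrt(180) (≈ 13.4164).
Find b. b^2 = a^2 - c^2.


b^2 = 14^2 - (sqrt(180))^2 = 196 - 180 = 16
b = sqrt(16) = 4

b = 4


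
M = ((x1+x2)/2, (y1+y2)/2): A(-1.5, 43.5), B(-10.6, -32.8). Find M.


Mx = (-1.5 - 10.6)/2 = -12.1/2 = -6.0500
My = (43.5 - 32.8)/2 = 10.7/2 = 5.3500

(-6.0500, 5.3500)


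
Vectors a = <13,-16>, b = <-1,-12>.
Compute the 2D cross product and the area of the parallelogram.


cross = 13*(-12) + 16*(-1) = -156 - 16 = -172
Parallelogram area = |-172| = 172

cross = -172, parallelogram area = 172


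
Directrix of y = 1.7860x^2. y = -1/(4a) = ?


a = 1.7860
1/(4a) = 0.1400
directrix: y = -0.1400 = -0.1400

y = -0.1400


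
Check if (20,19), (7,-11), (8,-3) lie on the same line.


20*(-11+ 3) + 7*(-3-19) + 8*(19+ 11)
= -160 - 154 + 240 = -74

No, not collinear (determinant = -74)


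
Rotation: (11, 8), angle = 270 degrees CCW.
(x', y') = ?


cos(270) = 0, sin(270) = -1
x' = 11*0 - 8*(-1) = 8
y' = 11*(-1) + 8*0 = -11

(8, -11)


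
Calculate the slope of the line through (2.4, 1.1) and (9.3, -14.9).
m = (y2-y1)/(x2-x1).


dy = -14.9 - 1.1 = -16.0
dx = 9.3 - 2.4 = 6.9
m = -16.0/6.9 = -2.3188

m = -2.3188


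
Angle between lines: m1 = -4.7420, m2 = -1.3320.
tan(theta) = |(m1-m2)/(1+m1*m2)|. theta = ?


m1-m2 = -3.41
1+m1*m2 = 7.316344
tan(theta) = |-3.41/7.316344| = 0.466080
theta = arctan(|-3.41/7.316344|) = 24.9893 degrees (acute angle)

24.9893 degrees


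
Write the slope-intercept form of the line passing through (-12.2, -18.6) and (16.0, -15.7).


m = (2.9)/(28.2) = 0.1028
b = y1 - m*x1 = -18.6 - (2.9*(-12.2))/(28.2) = -18.6 + 1.2546 = -17.3454

y = 0.1028x - 17.3454


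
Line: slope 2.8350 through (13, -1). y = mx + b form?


y + 1 = 2.8350(x - 13)
y = 2.8350x - 1 - 2.8350*13
y = 2.8350x - 37.8550

y = 2.8350x - 37.8550


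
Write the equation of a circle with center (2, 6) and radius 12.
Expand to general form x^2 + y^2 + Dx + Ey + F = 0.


(x-2)^2 + (y-6)^2 = 12^2
D = -2h = -4, E = -2k = -12
F = h^2+k^2-r^2 = 4+36-144 = -104

x^2 + y^2 - 4x - 12y - 104 = 0


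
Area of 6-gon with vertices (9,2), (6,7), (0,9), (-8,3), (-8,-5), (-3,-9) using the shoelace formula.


sum(xi*y_{i+1}) = 9*7 + 6*9 + 0*3 - 8*(-5) - 8*(-9) - 3*2 = 223
sum(yi*x_{i+1}) = 2*6 + 7*0 + 9*(-8) + 3*(-8) - 5*(-3) - 9*9 = -150
Area = |223 + 150|/2 = 373/2 = 186.5000

186.5000 sq units


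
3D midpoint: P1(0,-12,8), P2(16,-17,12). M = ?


Mx = (0+16)/2 = 8.0000
My = (-12- 17)/2 = -14.5000
Mz = (8+12)/2 = 10.0000

M = (8.0000, -14.5000, 10.0000)


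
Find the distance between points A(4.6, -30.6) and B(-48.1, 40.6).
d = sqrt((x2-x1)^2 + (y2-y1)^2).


dx = -48.1 - 4.6 = -52.7
dy = 40.6 + 30.6 = 71.2
d = sqrt(2777.29 + 5069.44) = sqrt(7846.73) = 88.5818

88.5818


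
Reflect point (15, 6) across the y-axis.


Reflection rule for y-axis: (-x, y)
(15, 6) -> (-15, 6)

(-15, 6)


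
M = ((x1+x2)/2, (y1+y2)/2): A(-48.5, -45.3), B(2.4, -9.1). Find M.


Mx = (-48.5 + 2.4)/2 = -46.1/2 = -23.0500
My = (-45.3 - 9.1)/2 = -54.4/2 = -27.2000

(-23.0500, -27.2000)


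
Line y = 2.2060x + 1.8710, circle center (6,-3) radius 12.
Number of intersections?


Substitute y = 2.2060x + 1.8710: (x-6)^2 + (2.2060x+1.8710+ 3)^2 = 144
Expand to Ax^2 + Bx + C = 0, where b-k = 4.871
A = 1+m^2 = 5.866436
B = 2(m(b-k) - h) = 2(2.2060*4.871 - 6) = 9.490852
C = h^2 + (b-k)^2 - r^2 = 36 + 23.726641 - 144 = -84.273359
disc = B^2-4AC = 90.0763 + 1977.5371 = 2067.6134
disc > 0

2 intersection points


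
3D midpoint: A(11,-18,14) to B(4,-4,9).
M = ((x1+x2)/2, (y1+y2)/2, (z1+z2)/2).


Mx = (11+4)/2 = 7.5000
My = (-18- 4)/2 = -11.0000
Mz = (14+9)/2 = 11.5000

M = (7.5000, -11.0000, 11.5000)


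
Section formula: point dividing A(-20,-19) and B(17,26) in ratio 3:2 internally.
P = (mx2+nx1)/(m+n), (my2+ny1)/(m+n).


Px = (3*17 + 2*(-20))/5 = 11/5 = 2.2000
Py = (3*26 + 2*(-19))/5 = 40/5 = 8.0000

P = (2.2000, 8.0000)


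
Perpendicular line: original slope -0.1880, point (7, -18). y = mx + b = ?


Perpendicular slope = -1/m1 = -1/(-0.1880) = 5.3191
b2 = y0 - m2*x0 = -18 + 7/(-0.1880) = -18 - 37.2340 = -55.2340

y = 5.3191x - 55.2340


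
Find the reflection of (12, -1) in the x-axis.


Reflection rule for x-axis: (x, -y)
(12, -1) -> (12, 1)

(12, 1)


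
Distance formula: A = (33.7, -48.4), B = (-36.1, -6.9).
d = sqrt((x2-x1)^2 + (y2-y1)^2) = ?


dx = -36.1 - 33.7 = -69.8
dy = -6.9 + 48.4 = 41.5
d = sqrt(4872.04 + 1722.25) = sqrt(6594.29) = 81.2052

81.2052


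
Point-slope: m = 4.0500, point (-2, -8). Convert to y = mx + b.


y + 8 = 4.0500(x + 2)
y = 4.0500x - 8 - 4.0500*(-2)
y = 4.0500x + 0.1000

y = 4.0500x + 0.1000


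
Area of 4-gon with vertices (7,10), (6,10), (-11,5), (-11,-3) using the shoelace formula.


sum(xi*y_{i+1}) = 7*10 + 6*5 - 11*(-3) - 11*10 = 23
sum(yi*x_{i+1}) = 10*6 + 10*(-11) + 5*(-11) - 3*7 = -126
Area = |23 + 126|/2 = 149/2 = 74.5000

74.5000 sq units


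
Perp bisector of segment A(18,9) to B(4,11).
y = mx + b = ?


Midpoint = (11, 10)
Slope of AB = dy/dx = 2/(-14) = -0.1429
Perp slope = -dx/dy = 14/2 = 7.0000
b = My - (perp slope)*Mx = 10 + (-14*11)/2 = 10 - 77.0000 = -67.0000

y = 7.0000x - 67.0000


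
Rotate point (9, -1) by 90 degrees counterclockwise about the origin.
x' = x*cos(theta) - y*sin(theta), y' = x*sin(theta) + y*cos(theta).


cos(90) = 0, sin(90) = 1
x' = 9*0 + 1*1 = 1
y' = 9*1 - 1*0 = 9

(1, 9)


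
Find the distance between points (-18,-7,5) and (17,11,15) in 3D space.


dx=35, dy=18, dz=10
d = sqrt(1225+324+100) = sqrt(1649) = 40.6079

40.6079


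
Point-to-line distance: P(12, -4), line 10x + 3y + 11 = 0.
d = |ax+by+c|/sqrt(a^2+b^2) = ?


|10*12 + 3*(-4) + 11| = |119| = 119
sqrt(100 + 9) = sqrt(109) = 10.4403
d = 119/sqrt(109) = 11.3981

11.3981


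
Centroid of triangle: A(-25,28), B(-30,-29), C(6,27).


Gx = (-25- 30+6)/3 = -49/3 = -16.3333
Gy = (28- 29+27)/3 = 26/3 = 8.6667

G = (-16.3333, 8.6667)


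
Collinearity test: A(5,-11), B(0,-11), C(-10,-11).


5*(-11+ 11) + 0*(-11+ 11) - 10*(-11+ 11)
= 0 + 0 + 0 = 0

Yes, collinear (determinant = 0)


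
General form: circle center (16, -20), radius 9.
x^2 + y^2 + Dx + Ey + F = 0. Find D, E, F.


(x-16)^2 + (y+ 20)^2 = 9^2
D = -2h = -32, E = -2k = 40
F = h^2+k^2-r^2 = 256+400-81 = 575

D = -32, E = 40, F = 575


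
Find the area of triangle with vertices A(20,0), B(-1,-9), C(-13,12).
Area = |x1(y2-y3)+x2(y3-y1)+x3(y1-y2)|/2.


20*(-9-12) = -420
-1*(12-0) = -12
-13*(0+ 9) = -117
sum = -549
Area = |-549|/2 = 274.5000

274.5000 sq units


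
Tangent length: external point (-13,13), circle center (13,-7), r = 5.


d = sqrt((-13-13)^2 + (13+ 7)^2) = sqrt(676+400) = 32.8024
L = sqrt(1076.0000 - 25) = sqrt(1051.0000) = 32.4191

32.4191


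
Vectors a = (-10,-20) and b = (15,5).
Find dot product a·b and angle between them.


a·b = -10*15 - 20*5 = -150 - 100 = -250
|a| = sqrt(100+400) = 22.3607
|b| = sqrt(225+25) = 15.8114
cos(theta) = -250/(sqrt(500)*sqrt(250)) = -250/sqrt(125000) = -0.707107
theta = arccos(-250/sqrt(125000)) = 135.0000 degrees

a·b = -250, theta = 135.0000 deg


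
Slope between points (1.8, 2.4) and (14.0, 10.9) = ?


dy = 10.9 - 2.4 = 8.5
dx = 14.0 - 1.8 = 12.2
m = 8.5/12.2 = 0.6967

m = 0.6967


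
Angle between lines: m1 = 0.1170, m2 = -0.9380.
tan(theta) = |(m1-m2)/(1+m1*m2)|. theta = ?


m1-m2 = 1.055
1+m1*m2 = 0.890254
tan(theta) = |1.055/0.890254| = 1.185055
theta = arctan(|1.055/0.890254|) = 49.8409 degrees (acute angle)

49.8409 degrees


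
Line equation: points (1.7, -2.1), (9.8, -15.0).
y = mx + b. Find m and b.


m = (-12.9)/(8.1) = -1.5926
b = y1 - m*x1 = -2.1 - (-12.9*1.7)/(8.1) = -2.1 + 2.7074 = 0.6074

y = -1.5926x + 0.6074


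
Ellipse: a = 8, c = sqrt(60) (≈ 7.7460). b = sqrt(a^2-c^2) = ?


b^2 = 8^2 - (sqrt(60))^2 = 64 - 60 = 4
b = sqrt(4) = 2

b = 2


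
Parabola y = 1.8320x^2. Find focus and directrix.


a = 1.8320
1/(4a) = 0.1365
Focus = (0, 0.1365)
Directrix: y = -0.1365

Focus = (0, 0.1365), Directrix: y = -0.1365


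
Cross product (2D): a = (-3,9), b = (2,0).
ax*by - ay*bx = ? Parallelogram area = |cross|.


cross = -3*0 - 9*2 = 0 - 18 = -18
Parallelogram area = |-18| = 18

cross = -18, parallelogram area = 18


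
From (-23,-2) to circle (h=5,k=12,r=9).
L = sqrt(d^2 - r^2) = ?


d = sqrt((-23-5)^2 + (-2-12)^2) = sqrt(784+196) = 31.3050
L = sqrt(980.0000 - 81) = sqrt(899.0000) = 29.9833

29.9833


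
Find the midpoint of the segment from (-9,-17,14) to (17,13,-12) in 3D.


Mx = (-9+17)/2 = 4.0000
My = (-17+13)/2 = -2.0000
Mz = (14- 12)/2 = 1.0000

M = (4.0000, -2.0000, 1.0000)


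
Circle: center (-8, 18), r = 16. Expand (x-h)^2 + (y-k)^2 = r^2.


(x+ 8)^2 + (y-18)^2 = 16^2
D = -2h = 16, E = -2k = -36
F = h^2+k^2-r^2 = 64+324-256 = 132

x^2 + y^2 + 16x - 36y + 132 = 0


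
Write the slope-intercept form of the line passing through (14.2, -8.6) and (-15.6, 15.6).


m = (24.2)/(-29.8) = -0.8121
b = y1 - m*x1 = -8.6 - (24.2*14.2)/(-29.8) = -8.6 + 11.5315 = 2.9315

y = -0.8121x + 2.9315


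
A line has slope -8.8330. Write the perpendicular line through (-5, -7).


Perpendicular slope = -1/m1 = -1/(-8.8330) = 0.1132
b2 = y0 - m2*x0 = -7 - 5/(-8.8330) = -7 + 0.5661 = -6.4339

y = 0.1132x - 6.4339


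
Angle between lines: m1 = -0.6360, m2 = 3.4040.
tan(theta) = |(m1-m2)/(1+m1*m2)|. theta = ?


m1-m2 = -4.04
1+m1*m2 = -1.164944
tan(theta) = |-4.04/(-1.164944)| = 3.467978
theta = arctan(|-4.04/(-1.164944)|) = 73.9150 degrees (acute angle)

73.9150 degrees


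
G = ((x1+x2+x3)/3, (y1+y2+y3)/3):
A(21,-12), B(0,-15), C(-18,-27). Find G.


Gx = (21+0- 18)/3 = 3/3 = 1.0000
Gy = (-12- 15- 27)/3 = -54/3 = -18.0000

G = (1.0000, -18.0000)


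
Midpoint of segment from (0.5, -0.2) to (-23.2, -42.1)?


Mx = (0.5 - 23.2)/2 = -22.7/2 = -11.3500
My = (-0.2 - 42.1)/2 = -42.3/2 = -21.1500

(-11.3500, -21.1500)


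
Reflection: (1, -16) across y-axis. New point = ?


Reflection rule for y-axis: (-x, y)
(1, -16) -> (-1, -16)

(-1, -16)


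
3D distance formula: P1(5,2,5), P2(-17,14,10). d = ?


dx=-22, dy=12, dz=5
d = sqrt(484+144+25) = sqrt(653) = 25.5539

25.5539


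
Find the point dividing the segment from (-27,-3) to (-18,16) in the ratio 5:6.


Px = (5*(-18) + 6*(-27))/11 = -252/11 = -22.9091
Py = (5*16 + 6*(-3))/11 = 62/11 = 5.6364

P = (-22.9091, 5.6364)


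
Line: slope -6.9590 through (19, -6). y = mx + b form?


y + 6 = -6.9590(x - 19)
y = -6.9590x - 6 + 6.9590*19
y = -6.9590x + 126.2210

y = -6.9590x + 126.2210


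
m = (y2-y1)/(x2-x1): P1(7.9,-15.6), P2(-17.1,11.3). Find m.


dy = 11.3 + 15.6 = 26.9
dx = -17.1 - 7.9 = -25.0
m = 26.9/(-25.0) = -1.0760

m = -1.0760


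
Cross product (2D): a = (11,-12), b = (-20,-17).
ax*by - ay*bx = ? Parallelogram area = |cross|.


cross = 11*(-17) + 12*(-20) = -187 - 240 = -427
Parallelogram area = |-427| = 427

cross = -427, parallelogram area = 427


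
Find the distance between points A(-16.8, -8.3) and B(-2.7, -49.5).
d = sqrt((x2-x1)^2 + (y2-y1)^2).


dx = -2.7 + 16.8 = 14.1
dy = -49.5 + 8.3 = -41.2
d = sqrt(198.81 + 1697.44) = sqrt(1896.25) = 43.5460

43.5460


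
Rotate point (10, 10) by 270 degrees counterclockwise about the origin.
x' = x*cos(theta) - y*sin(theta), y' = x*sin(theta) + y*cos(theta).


cos(270) = 0, sin(270) = -1
x' = 10*0 - 10*(-1) = 10
y' = 10*(-1) + 10*0 = -10

(10, -10)


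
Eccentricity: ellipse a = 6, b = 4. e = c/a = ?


c = sqrt(36-16) = sqrt(20) = 4.4721
e = c/a = sqrt(20)/6 = 0.7454

e = 0.7454


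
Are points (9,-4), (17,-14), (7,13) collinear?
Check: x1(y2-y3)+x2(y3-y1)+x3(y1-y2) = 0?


9*(-14-13) + 17*(13+ 4) + 7*(-4+ 14)
= -243 + 289 + 70 = 116

No, not collinear (determinant = 116)


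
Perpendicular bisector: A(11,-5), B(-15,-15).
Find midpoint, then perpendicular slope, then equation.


Midpoint = (-2, -10)
Slope of AB = dy/dx = -10/(-26) = 0.3846
Perp slope = -dx/dy = -26/10 = -2.6000
b = My - (perp slope)*Mx = -10 + (-26*(-2))/(-10) = -10 - 5.2000 = -15.2000

y = -2.6000x - 15.2000


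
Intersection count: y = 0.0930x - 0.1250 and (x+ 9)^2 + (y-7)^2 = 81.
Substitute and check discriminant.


Substitute y = 0.0930x - 0.1250: (x+ 9)^2 + (0.0930x- 0.1250-7)^2 = 81
Expand to Ax^2 + Bx + C = 0, where b-k = -7.125
A = 1+m^2 = 1.008649
B = 2(m(b-k) - h) = 2(0.0930*(-7.125) + 9) = 16.67475
C = h^2 + (b-k)^2 - r^2 = 81 + 50.765625 - 81 = 50.765625
disc = B^2-4AC = 278.0473 - 204.8188 = 73.2285
disc > 0

2 intersection points


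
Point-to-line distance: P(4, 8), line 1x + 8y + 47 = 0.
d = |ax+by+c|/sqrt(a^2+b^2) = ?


|1*4 + 8*8 + 47| = |115| = 115
sqrt(1 + 64) = sqrt(65) = 8.0623
d = 115/sqrt(65) = 14.2640

14.2640


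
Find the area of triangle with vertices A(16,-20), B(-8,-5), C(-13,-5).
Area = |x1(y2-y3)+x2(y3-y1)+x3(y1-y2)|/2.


16*(-5+ 5) = 0
-8*(-5+ 20) = -120
-13*(-20+ 5) = 195
sum = 75
Area = |75|/2 = 37.5000

37.5000 sq units


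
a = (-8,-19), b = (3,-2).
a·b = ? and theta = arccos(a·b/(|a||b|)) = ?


a·b = -8*3 - 19*(-2) = -24 + 38 = 14
|a| = sqrt(64+361) = 20.6155
|b| = sqrt(9+4) = 3.6056
cos(theta) = 14/(sqrt(425)*sqrt(13)) = 14/sqrt(5525) = 0.188348
theta = arccos(14/sqrt(5525)) = 79.1436 degrees

a·b = 14, theta = 79.1436 deg


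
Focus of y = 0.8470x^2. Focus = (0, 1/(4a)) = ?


a = 0.8470
4a = 3.3880
focus = (0, 1/3.3880) = (0, 0.2952)

Focus = (0, 0.2952)


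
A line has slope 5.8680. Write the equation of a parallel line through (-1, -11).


Parallel lines have equal slopes.
m2 = 5.8680
b2 = -11 - 5.8680*(-1) = -5.1320

y = 5.8680x - 5.1320


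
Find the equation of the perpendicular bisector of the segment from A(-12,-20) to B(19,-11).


Midpoint = (3.5, -15.5)
Slope of AB = dy/dx = 9/31 = 0.2903
Perp slope = -dx/dy = -31/9 = -3.4444
b = My - (perp slope)*Mx = -15.5 + (31*3.5)/9 = -15.5 + 12.0556 = -3.4444

y = -3.4444x - 3.4444


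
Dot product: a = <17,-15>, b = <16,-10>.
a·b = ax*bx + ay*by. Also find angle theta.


a·b = 17*16 - 15*(-10) = 272 + 150 = 422
|a| = sqrt(289+225) = 22.6716
|b| = sqrt(256+100) = 18.8680
cos(theta) = 422/(sqrt(514)*sqrt(356)) = 422/sqrt(182984) = 0.986520
theta = arccos(422/sqrt(182984)) = 9.4183 degrees

a·b = 422, theta = 9.4183 deg


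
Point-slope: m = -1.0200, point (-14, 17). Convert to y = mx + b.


y - 17 = -1.0200(x + 14)
y = -1.0200x + 17 + 1.0200*(-14)
y = -1.0200x + 2.7200

y = -1.0200x + 2.7200


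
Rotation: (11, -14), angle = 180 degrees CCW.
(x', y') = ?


cos(180) = -1, sin(180) = 0
x' = 11*(-1) + 14*0 = -11
y' = 11*0 - 14*(-1) = 14

(-11, 14)


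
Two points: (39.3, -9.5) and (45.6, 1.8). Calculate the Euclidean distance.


dx = 45.6 - 39.3 = 6.3
dy = 1.8 + 9.5 = 11.3
d = sqrt(39.69 + 127.69) = sqrt(167.38) = 12.9375

12.9375


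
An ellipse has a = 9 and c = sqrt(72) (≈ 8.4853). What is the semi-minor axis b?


b^2 = 9^2 - (sqrt(72))^2 = 81 - 72 = 9
b = sqrt(9) = 3

b = 3


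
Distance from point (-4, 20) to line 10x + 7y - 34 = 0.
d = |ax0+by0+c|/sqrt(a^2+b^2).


|10*(-4) + 7*20 - 34| = |66| = 66
sqrt(100 + 49) = sqrt(149) = 12.2066
d = 66/sqrt(149) = 5.4069

5.4069


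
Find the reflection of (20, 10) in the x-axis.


Reflection rule for x-axis: (x, -y)
(20, 10) -> (20, -10)

(20, -10)


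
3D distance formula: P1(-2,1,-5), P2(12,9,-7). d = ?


dx=14, dy=8, dz=-2
d = sqrt(196+64+4) = sqrt(264) = 16.2481

16.2481


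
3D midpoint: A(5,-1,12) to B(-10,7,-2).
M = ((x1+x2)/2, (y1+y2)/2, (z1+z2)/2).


Mx = (5- 10)/2 = -2.5000
My = (-1+7)/2 = 3.0000
Mz = (12- 2)/2 = 5.0000

M = (-2.5000, 3.0000, 5.0000)


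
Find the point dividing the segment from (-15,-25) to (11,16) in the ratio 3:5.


Px = (3*11 + 5*(-15))/8 = -42/8 = -5.2500
Py = (3*16 + 5*(-25))/8 = -77/8 = -9.6250

P = (-5.2500, -9.6250)


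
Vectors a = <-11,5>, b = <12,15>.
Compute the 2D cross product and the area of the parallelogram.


cross = -11*15 - 5*12 = -165 - 60 = -225
Parallelogram area = |-225| = 225

cross = -225, parallelogram area = 225


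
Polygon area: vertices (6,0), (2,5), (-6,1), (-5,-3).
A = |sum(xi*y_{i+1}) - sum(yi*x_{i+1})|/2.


sum(xi*y_{i+1}) = 6*5 + 2*1 - 6*(-3) - 5*0 = 50
sum(yi*x_{i+1}) = 0*2 + 5*(-6) + 1*(-5) - 3*6 = -53
Area = |50 + 53|/2 = 103/2 = 51.5000

51.5000 sq units


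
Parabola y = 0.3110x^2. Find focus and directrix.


a = 0.3110
1/(4a) = 0.8039
Focus = (0, 0.8039)
Directrix: y = -0.8039

Focus = (0, 0.8039), Directrix: y = -0.8039


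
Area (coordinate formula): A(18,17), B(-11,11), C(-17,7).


18*(11-7) = 72
-11*(7-17) = 110
-17*(17-11) = -102
sum = 80
Area = |80|/2 = 40.0000

40.0000 sq units


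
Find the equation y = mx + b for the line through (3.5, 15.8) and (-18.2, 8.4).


m = (-7.4)/(-21.7) = 0.3410
b = y1 - m*x1 = 15.8 - (-7.4*3.5)/(-21.7) = 15.8 - 1.1935 = 14.6065

y = 0.3410x + 14.6065


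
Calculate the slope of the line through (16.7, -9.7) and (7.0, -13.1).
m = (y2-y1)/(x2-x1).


dy = -13.1 + 9.7 = -3.4
dx = 7.0 - 16.7 = -9.7
m = -3.4/(-9.7) = 0.3505

m = 0.3505


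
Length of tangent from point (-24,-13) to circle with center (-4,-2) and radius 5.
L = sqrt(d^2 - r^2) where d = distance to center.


d = sqrt((-24+ 4)^2 + (-13+ 2)^2) = sqrt(400+121) = 22.8254
L = sqrt(521.0000 - 25) = sqrt(496.0000) = 22.2711

22.2711


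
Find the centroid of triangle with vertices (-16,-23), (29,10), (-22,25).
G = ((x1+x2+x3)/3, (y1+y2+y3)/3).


Gx = (-16+29- 22)/3 = -9/3 = -3.0000
Gy = (-23+10+25)/3 = 12/3 = 4.0000

G = (-3.0000, 4.0000)


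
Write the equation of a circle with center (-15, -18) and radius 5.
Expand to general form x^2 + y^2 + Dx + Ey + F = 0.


(x+ 15)^2 + (y+ 18)^2 = 5^2
D = -2h = 30, E = -2k = 36
F = h^2+k^2-r^2 = 225+324-25 = 524

x^2 + y^2 + 30x + 36y + 524 = 0
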